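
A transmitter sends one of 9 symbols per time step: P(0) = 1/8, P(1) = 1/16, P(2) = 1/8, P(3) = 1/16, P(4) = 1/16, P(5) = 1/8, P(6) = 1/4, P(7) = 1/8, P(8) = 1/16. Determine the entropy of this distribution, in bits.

3 bits

Each probability is a power of 1/2, so log₂(1/p) is an integer.
H = Σ p·log₂(1/p) = 1/8·3 + 1/16·4 + 1/8·3 + 1/16·4 + 1/16·4 + 1/8·3 + 1/4·2 + 1/8·3 + 1/16·4 = 3 bits.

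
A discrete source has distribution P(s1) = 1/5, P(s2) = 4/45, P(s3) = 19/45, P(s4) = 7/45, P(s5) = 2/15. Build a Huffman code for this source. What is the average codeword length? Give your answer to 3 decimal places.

2.156 bits/symbol

Repeatedly combine the two least-probable nodes; the expected code length is the sum of the merged weights.
merge 4/45 + 2/15 → 2/9
merge 7/45 + 1/5 → 16/45
merge 2/9 + 16/45 → 26/45
merge 19/45 + 26/45 → 1
L = 2/9 + 16/45 + 26/45 + 1 = 97/45 ≈ 2.156 bits/symbol.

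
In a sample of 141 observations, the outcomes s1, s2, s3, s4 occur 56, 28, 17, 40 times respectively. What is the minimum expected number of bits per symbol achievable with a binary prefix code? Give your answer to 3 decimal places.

Probabilities are the counts divided by 141.
Repeatedly combine the two least-probable nodes; the expected code length is the sum of the merged weights.
merge 17/141 + 28/141 → 15/47
merge 40/141 + 15/47 → 85/141
merge 56/141 + 85/141 → 1
L = 15/47 + 85/141 + 1 = 271/141 ≈ 1.922 bits/symbol.

1.922 bits/symbol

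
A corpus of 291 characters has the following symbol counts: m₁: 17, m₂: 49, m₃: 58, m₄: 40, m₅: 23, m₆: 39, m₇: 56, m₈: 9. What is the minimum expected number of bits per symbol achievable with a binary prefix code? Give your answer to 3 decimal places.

2.866 bits/symbol

Probabilities are the counts divided by 291.
Repeatedly combine the two least-probable nodes; the expected code length is the sum of the merged weights.
merge 3/97 + 17/291 → 26/291
merge 23/291 + 26/291 → 49/291
merge 13/97 + 40/291 → 79/291
merge 49/291 + 49/291 → 98/291
merge 56/291 + 58/291 → 38/97
merge 79/291 + 98/291 → 59/97
merge 38/97 + 59/97 → 1
L = 26/291 + 49/291 + 79/291 + 98/291 + 38/97 + 59/97 + 1 = 278/97 ≈ 2.866 bits/symbol.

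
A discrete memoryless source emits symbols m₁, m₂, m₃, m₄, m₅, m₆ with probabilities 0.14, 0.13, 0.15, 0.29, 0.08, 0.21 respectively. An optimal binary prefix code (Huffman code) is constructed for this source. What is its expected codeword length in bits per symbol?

Repeatedly combine the two least-probable nodes; the expected code length is the sum of the merged weights.
merge 2/25 + 13/100 → 21/100
merge 7/50 + 3/20 → 29/100
merge 21/100 + 21/100 → 21/50
merge 29/100 + 29/100 → 29/50
merge 21/50 + 29/50 → 1
L = 21/100 + 29/100 + 21/50 + 29/50 + 1 = 5/2 = 2.5 bits/symbol.

2.5 bits/symbol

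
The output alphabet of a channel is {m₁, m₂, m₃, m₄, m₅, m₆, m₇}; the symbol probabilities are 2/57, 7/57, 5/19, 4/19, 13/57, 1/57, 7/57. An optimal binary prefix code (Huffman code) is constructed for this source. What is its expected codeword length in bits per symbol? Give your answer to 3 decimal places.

Repeatedly combine the two least-probable nodes; the expected code length is the sum of the merged weights.
merge 1/57 + 2/57 → 1/19
merge 1/19 + 7/57 → 10/57
merge 7/57 + 10/57 → 17/57
merge 4/19 + 13/57 → 25/57
merge 5/19 + 17/57 → 32/57
merge 25/57 + 32/57 → 1
L = 1/19 + 10/57 + 17/57 + 25/57 + 32/57 + 1 = 48/19 ≈ 2.526 bits/symbol.

2.526 bits/symbol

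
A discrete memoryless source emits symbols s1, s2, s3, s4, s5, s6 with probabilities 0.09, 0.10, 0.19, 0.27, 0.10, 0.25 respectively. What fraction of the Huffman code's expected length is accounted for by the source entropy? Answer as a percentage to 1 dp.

98.5%

Entropy H = −Σ p log₂ p ≈ 2.4423 bits.
Huffman merges: 9/100+1/10→19/100; 1/10+19/100→29/100; 19/100+1/4→11/25; 27/100+29/100→14/25; 11/25+14/25→1. L = 62/25 ≈ 2.4800.
Efficiency = H/L = 2.4423/2.4800 = 98.5%.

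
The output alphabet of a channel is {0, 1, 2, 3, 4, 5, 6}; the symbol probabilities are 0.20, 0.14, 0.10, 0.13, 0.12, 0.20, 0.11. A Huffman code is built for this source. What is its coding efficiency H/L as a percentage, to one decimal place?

98.5%

Entropy H = −Σ p log₂ p ≈ 2.7581 bits.
Huffman merges: 1/10+11/100→21/100; 3/25+13/100→1/4; 7/50+1/5→17/50; 1/5+21/100→41/100; 1/4+17/50→59/100; 41/100+59/100→1. L = 14/5 ≈ 2.8000.
Efficiency = H/L = 2.7581/2.8000 = 98.5%.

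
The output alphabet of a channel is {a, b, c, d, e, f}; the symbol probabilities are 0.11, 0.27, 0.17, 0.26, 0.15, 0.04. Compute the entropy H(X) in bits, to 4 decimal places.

2.3965 bits

H = −Σ pᵢ log₂ pᵢ.
−0.11·log₂(0.11) = 0.3503
−0.27·log₂(0.27) = 0.5100
−0.17·log₂(0.17) = 0.4346
−0.26·log₂(0.26) = 0.5053
−0.15·log₂(0.15) = 0.4105
−0.04·log₂(0.04) = 0.1858
Sum ≈ 2.3965 → 2.3965 bits.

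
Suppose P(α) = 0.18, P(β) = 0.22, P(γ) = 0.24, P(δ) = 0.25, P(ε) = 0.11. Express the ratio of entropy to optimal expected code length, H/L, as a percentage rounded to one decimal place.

Entropy H = −Σ p log₂ p ≈ 2.2703 bits.
Huffman merges: 11/100+9/50→29/100; 11/50+6/25→23/50; 1/4+29/100→27/50; 23/50+27/50→1. L = 229/100 ≈ 2.2900.
Efficiency = H/L = 2.2703/2.2900 = 99.1%.

99.1%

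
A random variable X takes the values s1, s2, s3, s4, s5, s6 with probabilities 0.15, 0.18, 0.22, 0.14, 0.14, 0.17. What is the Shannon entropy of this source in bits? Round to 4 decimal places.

H = −Σ pᵢ log₂ pᵢ.
−0.15·log₂(0.15) = 0.4105
−0.18·log₂(0.18) = 0.4453
−0.22·log₂(0.22) = 0.4806
−0.14·log₂(0.14) = 0.3971
−0.14·log₂(0.14) = 0.3971
−0.17·log₂(0.17) = 0.4346
Sum ≈ 2.5652 → 2.5652 bits.

2.5652 bits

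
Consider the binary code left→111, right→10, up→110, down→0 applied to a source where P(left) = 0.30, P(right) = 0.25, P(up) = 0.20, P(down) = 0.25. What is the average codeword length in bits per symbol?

L̄ = Σ pᵢ·ℓᵢ = 0.30·3 + 0.25·2 + 0.20·3 + 0.25·1 = 2.25 bits/symbol.

2.25 bits/symbol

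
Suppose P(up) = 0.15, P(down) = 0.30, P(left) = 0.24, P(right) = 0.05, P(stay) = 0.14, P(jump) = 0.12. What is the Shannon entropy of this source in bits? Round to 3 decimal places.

2.406 bits

H = −Σ pᵢ log₂ pᵢ.
−0.15·log₂(0.15) = 0.4105
−0.30·log₂(0.30) = 0.5211
−0.24·log₂(0.24) = 0.4941
−0.05·log₂(0.05) = 0.2161
−0.14·log₂(0.14) = 0.3971
−0.12·log₂(0.12) = 0.3671
Sum ≈ 2.4060 → 2.406 bits.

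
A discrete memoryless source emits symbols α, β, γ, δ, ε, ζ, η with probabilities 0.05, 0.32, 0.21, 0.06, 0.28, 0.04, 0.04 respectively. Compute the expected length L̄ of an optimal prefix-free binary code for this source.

2.38 bits/symbol

Repeatedly combine the two least-probable nodes; the expected code length is the sum of the merged weights.
merge 1/25 + 1/25 → 2/25
merge 1/20 + 3/50 → 11/100
merge 2/25 + 11/100 → 19/100
merge 19/100 + 21/100 → 2/5
merge 7/25 + 8/25 → 3/5
merge 2/5 + 3/5 → 1
L = 2/25 + 11/100 + 19/100 + 2/5 + 3/5 + 1 = 119/50 = 2.38 bits/symbol.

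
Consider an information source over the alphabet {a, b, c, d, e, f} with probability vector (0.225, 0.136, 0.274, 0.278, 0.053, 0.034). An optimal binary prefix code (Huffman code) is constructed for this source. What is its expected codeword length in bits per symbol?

Repeatedly combine the two least-probable nodes; the expected code length is the sum of the merged weights.
merge 17/500 + 53/1000 → 87/1000
merge 87/1000 + 17/125 → 223/1000
merge 223/1000 + 9/40 → 56/125
merge 137/500 + 139/500 → 69/125
merge 56/125 + 69/125 → 1
L = 87/1000 + 223/1000 + 56/125 + 69/125 + 1 = 231/100 = 2.31 bits/symbol.

2.31 bits/symbol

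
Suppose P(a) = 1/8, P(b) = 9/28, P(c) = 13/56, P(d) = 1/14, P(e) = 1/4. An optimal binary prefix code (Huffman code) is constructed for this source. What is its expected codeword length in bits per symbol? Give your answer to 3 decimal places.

2.196 bits/symbol

Repeatedly combine the two least-probable nodes; the expected code length is the sum of the merged weights.
merge 1/14 + 1/8 → 11/56
merge 11/56 + 13/56 → 3/7
merge 1/4 + 9/28 → 4/7
merge 3/7 + 4/7 → 1
L = 11/56 + 3/7 + 4/7 + 1 = 123/56 ≈ 2.196 bits/symbol.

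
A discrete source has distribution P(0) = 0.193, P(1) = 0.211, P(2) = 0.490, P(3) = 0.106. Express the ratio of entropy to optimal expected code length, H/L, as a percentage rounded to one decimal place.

Entropy H = −Σ p log₂ p ≈ 1.7792 bits.
Huffman merges: 53/500+193/1000→299/1000; 211/1000+299/1000→51/100; 49/100+51/100→1. L = 1809/1000 ≈ 1.8090.
Efficiency = H/L = 1.7792/1.8090 = 98.4%.

98.4%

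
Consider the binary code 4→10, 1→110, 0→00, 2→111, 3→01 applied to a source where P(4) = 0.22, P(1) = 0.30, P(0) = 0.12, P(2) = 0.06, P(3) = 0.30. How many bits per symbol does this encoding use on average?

L̄ = Σ pᵢ·ℓᵢ = 0.22·2 + 0.30·3 + 0.12·2 + 0.06·3 + 0.30·2 = 2.36 bits/symbol.

2.36 bits/symbol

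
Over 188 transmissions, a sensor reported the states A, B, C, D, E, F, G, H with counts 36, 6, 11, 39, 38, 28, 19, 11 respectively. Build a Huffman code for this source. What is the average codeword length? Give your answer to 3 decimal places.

2.830 bits/symbol

Probabilities are the counts divided by 188.
Repeatedly combine the two least-probable nodes; the expected code length is the sum of the merged weights.
merge 3/94 + 11/188 → 17/188
merge 11/188 + 17/188 → 7/47
merge 19/188 + 7/47 → 1/4
merge 7/47 + 9/47 → 16/47
merge 19/94 + 39/188 → 77/188
merge 1/4 + 16/47 → 111/188
merge 77/188 + 111/188 → 1
L = 17/188 + 7/47 + 1/4 + 16/47 + 77/188 + 111/188 + 1 = 133/47 ≈ 2.830 bits/symbol.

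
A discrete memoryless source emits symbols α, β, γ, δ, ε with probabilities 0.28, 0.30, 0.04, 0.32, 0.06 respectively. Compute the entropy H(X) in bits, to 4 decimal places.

H = −Σ pᵢ log₂ pᵢ.
−0.28·log₂(0.28) = 0.5142
−0.30·log₂(0.30) = 0.5211
−0.04·log₂(0.04) = 0.1858
−0.32·log₂(0.32) = 0.5260
−0.06·log₂(0.06) = 0.2435
Sum ≈ 1.9906 → 1.9906 bits.

1.9906 bits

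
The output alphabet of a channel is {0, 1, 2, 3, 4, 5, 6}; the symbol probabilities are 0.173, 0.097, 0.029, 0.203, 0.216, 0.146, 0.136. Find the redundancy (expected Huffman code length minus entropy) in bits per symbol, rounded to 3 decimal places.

Entropy H = −Σ p log₂ p ≈ 2.6538 bits.
Huffman merges: 29/1000+97/1000→63/500; 63/500+17/125→131/500; 73/500+173/1000→319/1000; 203/1000+27/125→419/1000; 131/500+319/1000→581/1000; 419/1000+581/1000→1. L = 2707/1000 ≈ 2.7070.
L − H = 2.7070 − 2.6538 = 0.053 bits.

0.053 bits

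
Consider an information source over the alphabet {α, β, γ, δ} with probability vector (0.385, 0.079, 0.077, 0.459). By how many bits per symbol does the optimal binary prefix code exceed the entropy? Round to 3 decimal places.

0.077 bits

Entropy H = −Σ p log₂ p ≈ 1.6199 bits.
Huffman merges: 77/1000+79/1000→39/250; 39/250+77/200→541/1000; 459/1000+541/1000→1. L = 1697/1000 ≈ 1.6970.
L − H = 1.6970 − 1.6199 = 0.077 bits.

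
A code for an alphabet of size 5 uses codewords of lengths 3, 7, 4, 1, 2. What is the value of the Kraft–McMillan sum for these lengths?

With common denominator 2^7 = 128: Σ 2^(−ℓᵢ) = 16/128 + 1/128 + 8/128 + 64/128 + 32/128 = 121/128 = 0.9453125.

0.9453125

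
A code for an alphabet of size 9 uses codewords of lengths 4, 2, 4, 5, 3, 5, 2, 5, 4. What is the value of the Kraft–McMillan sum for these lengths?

With common denominator 2^5 = 32: Σ 2^(−ℓᵢ) = 2/32 + 8/32 + 2/32 + 1/32 + 4/32 + 1/32 + 8/32 + 1/32 + 2/32 = 29/32 = 0.90625.

0.90625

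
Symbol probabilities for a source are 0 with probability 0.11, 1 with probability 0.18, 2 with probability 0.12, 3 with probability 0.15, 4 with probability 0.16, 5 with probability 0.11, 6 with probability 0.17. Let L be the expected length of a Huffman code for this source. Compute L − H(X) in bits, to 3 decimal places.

Entropy H = −Σ p log₂ p ≈ 2.7811 bits.
Huffman merges: 11/100+11/100→11/50; 3/25+3/20→27/100; 4/25+17/100→33/100; 9/50+11/50→2/5; 27/100+33/100→3/5; 2/5+3/5→1. L = 141/50 ≈ 2.8200.
L − H = 2.8200 − 2.7811 = 0.039 bits.

0.039 bits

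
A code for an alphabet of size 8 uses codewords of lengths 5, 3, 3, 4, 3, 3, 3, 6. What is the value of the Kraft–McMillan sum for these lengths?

0.734375

With common denominator 2^6 = 64: Σ 2^(−ℓᵢ) = 2/64 + 8/64 + 8/64 + 4/64 + 8/64 + 8/64 + 8/64 + 1/64 = 47/64 = 0.734375.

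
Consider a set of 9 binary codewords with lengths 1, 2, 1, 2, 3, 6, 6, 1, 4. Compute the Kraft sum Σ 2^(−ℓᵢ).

2.21875

With common denominator 2^6 = 64: Σ 2^(−ℓᵢ) = 32/64 + 16/64 + 32/64 + 16/64 + 8/64 + 1/64 + 1/64 + 32/64 + 4/64 = 142/64 = 2.21875.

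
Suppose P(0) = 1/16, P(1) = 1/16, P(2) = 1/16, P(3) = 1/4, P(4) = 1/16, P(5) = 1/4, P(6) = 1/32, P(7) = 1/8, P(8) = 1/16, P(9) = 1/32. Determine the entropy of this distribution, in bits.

2.9375 bits

Each probability is a power of 1/2, so log₂(1/p) is an integer.
H = Σ p·log₂(1/p) = 1/16·4 + 1/16·4 + 1/16·4 + 1/4·2 + 1/16·4 + 1/4·2 + 1/32·5 + 1/8·3 + 1/16·4 + 1/32·5 = 2.9375 bits.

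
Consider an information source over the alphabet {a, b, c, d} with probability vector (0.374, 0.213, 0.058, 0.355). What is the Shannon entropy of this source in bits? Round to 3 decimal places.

1.775 bits

H = −Σ pᵢ log₂ pᵢ.
−0.374·log₂(0.374) = 0.5307
−0.213·log₂(0.213) = 0.4752
−0.058·log₂(0.058) = 0.2383
−0.355·log₂(0.355) = 0.5304
Sum ≈ 1.7745 → 1.775 bits.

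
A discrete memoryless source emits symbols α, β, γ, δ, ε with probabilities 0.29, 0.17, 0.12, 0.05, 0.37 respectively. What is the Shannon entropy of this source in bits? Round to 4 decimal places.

2.0664 bits

H = −Σ pᵢ log₂ pᵢ.
−0.29·log₂(0.29) = 0.5179
−0.17·log₂(0.17) = 0.4346
−0.12·log₂(0.12) = 0.3671
−0.05·log₂(0.05) = 0.2161
−0.37·log₂(0.37) = 0.5307
Sum ≈ 2.0664 → 2.0664 bits.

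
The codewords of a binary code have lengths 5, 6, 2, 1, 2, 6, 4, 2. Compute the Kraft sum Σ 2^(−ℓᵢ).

With common denominator 2^6 = 64: Σ 2^(−ℓᵢ) = 2/64 + 1/64 + 16/64 + 32/64 + 16/64 + 1/64 + 4/64 + 16/64 = 88/64 = 1.375.

1.375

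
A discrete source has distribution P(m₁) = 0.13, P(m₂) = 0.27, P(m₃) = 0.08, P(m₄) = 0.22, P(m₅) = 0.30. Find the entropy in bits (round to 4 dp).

H = −Σ pᵢ log₂ pᵢ.
−0.13·log₂(0.13) = 0.3826
−0.27·log₂(0.27) = 0.5100
−0.08·log₂(0.08) = 0.2915
−0.22·log₂(0.22) = 0.4806
−0.30·log₂(0.30) = 0.5211
Sum ≈ 2.1858 → 2.1858 bits.

2.1858 bits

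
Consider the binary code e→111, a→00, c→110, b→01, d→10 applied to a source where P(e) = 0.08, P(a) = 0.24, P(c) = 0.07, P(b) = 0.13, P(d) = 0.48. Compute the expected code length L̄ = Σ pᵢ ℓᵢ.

2.15 bits/symbol

L̄ = Σ pᵢ·ℓᵢ = 0.08·3 + 0.24·2 + 0.07·3 + 0.13·2 + 0.48·2 = 2.15 bits/symbol.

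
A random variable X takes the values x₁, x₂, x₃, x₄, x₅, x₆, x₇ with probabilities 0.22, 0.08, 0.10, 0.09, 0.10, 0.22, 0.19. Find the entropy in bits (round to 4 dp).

H = −Σ pᵢ log₂ pᵢ.
−0.22·log₂(0.22) = 0.4806
−0.08·log₂(0.08) = 0.2915
−0.10·log₂(0.10) = 0.3322
−0.09·log₂(0.09) = 0.3127
−0.10·log₂(0.10) = 0.3322
−0.22·log₂(0.22) = 0.4806
−0.19·log₂(0.19) = 0.4552
Sum ≈ 2.6849 → 2.6849 bits.

2.6849 bits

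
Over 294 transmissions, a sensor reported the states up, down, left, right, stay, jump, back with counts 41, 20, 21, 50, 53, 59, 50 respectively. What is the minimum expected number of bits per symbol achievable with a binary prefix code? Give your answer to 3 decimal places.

Probabilities are the counts divided by 294.
Repeatedly combine the two least-probable nodes; the expected code length is the sum of the merged weights.
merge 10/147 + 1/14 → 41/294
merge 41/294 + 41/294 → 41/147
merge 25/147 + 25/147 → 50/147
merge 53/294 + 59/294 → 8/21
merge 41/147 + 50/147 → 13/21
merge 8/21 + 13/21 → 1
L = 41/294 + 41/147 + 50/147 + 8/21 + 13/21 + 1 = 811/294 ≈ 2.759 bits/symbol.

2.759 bits/symbol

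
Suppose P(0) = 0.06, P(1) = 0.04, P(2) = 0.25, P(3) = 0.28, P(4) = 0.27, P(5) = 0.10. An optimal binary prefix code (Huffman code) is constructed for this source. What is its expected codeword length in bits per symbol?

2.3 bits/symbol

Repeatedly combine the two least-probable nodes; the expected code length is the sum of the merged weights.
merge 1/25 + 3/50 → 1/10
merge 1/10 + 1/10 → 1/5
merge 1/5 + 1/4 → 9/20
merge 27/100 + 7/25 → 11/20
merge 9/20 + 11/20 → 1
L = 1/10 + 1/5 + 9/20 + 11/20 + 1 = 23/10 = 2.3 bits/symbol.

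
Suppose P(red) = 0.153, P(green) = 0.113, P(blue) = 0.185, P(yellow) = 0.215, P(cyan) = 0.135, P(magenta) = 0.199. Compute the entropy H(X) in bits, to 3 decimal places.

H = −Σ pᵢ log₂ pᵢ.
−0.153·log₂(0.153) = 0.4144
−0.113·log₂(0.113) = 0.3555
−0.185·log₂(0.185) = 0.4504
−0.215·log₂(0.215) = 0.4768
−0.135·log₂(0.135) = 0.3900
−0.199·log₂(0.199) = 0.4635
Sum ≈ 2.5505 → 2.550 bits.

2.550 bits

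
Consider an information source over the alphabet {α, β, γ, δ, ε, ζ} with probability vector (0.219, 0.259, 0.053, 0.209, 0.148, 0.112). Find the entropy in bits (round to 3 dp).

2.443 bits

H = −Σ pᵢ log₂ pᵢ.
−0.219·log₂(0.219) = 0.4798
−0.259·log₂(0.259) = 0.5048
−0.053·log₂(0.053) = 0.2246
−0.209·log₂(0.209) = 0.4720
−0.148·log₂(0.148) = 0.4079
−0.112·log₂(0.112) = 0.3537
Sum ≈ 2.4429 → 2.443 bits.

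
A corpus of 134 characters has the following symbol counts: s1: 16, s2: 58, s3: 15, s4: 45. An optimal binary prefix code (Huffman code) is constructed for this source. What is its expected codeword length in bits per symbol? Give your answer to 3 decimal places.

Probabilities are the counts divided by 134.
Repeatedly combine the two least-probable nodes; the expected code length is the sum of the merged weights.
merge 15/134 + 8/67 → 31/134
merge 31/134 + 45/134 → 38/67
merge 29/67 + 38/67 → 1
L = 31/134 + 38/67 + 1 = 241/134 ≈ 1.799 bits/symbol.

1.799 bits/symbol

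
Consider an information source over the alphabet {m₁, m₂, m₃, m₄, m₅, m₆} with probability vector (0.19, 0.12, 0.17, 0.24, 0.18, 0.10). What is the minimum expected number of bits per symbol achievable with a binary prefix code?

2.57 bits/symbol

Repeatedly combine the two least-probable nodes; the expected code length is the sum of the merged weights.
merge 1/10 + 3/25 → 11/50
merge 17/100 + 9/50 → 7/20
merge 19/100 + 11/50 → 41/100
merge 6/25 + 7/20 → 59/100
merge 41/100 + 59/100 → 1
L = 11/50 + 7/20 + 41/100 + 59/100 + 1 = 257/100 = 2.57 bits/symbol.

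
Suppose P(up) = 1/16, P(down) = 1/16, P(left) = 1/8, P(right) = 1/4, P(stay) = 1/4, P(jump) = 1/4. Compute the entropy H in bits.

2.375 bits

Each probability is a power of 1/2, so log₂(1/p) is an integer.
H = Σ p·log₂(1/p) = 1/16·4 + 1/16·4 + 1/8·3 + 1/4·2 + 1/4·2 + 1/4·2 = 2.375 bits.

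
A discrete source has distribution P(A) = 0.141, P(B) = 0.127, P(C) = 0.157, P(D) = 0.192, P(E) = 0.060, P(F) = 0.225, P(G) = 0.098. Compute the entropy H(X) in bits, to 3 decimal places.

2.709 bits

H = −Σ pᵢ log₂ pᵢ.
−0.141·log₂(0.141) = 0.3985
−0.127·log₂(0.127) = 0.3781
−0.157·log₂(0.157) = 0.4194
−0.192·log₂(0.192) = 0.4571
−0.060·log₂(0.060) = 0.2435
−0.225·log₂(0.225) = 0.4842
−0.098·log₂(0.098) = 0.3284
Sum ≈ 2.7092 → 2.709 bits.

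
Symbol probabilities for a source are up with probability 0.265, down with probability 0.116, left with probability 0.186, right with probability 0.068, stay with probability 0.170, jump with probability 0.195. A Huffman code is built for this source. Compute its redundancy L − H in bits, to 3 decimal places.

0.060 bits

Entropy H = −Σ p log₂ p ≈ 2.4778 bits.
Huffman merges: 17/250+29/250→23/125; 17/100+23/125→177/500; 93/500+39/200→381/1000; 53/200+177/500→619/1000; 381/1000+619/1000→1. L = 1269/500 ≈ 2.5380.
L − H = 2.5380 − 2.4778 = 0.060 bits.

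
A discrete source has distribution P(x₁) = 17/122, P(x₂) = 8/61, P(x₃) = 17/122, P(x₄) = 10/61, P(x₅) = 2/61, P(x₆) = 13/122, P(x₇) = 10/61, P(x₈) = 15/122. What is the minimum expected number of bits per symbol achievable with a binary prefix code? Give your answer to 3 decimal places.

Repeatedly combine the two least-probable nodes; the expected code length is the sum of the merged weights.
merge 2/61 + 13/122 → 17/122
merge 15/122 + 8/61 → 31/122
merge 17/122 + 17/122 → 17/61
merge 17/122 + 10/61 → 37/122
merge 10/61 + 31/122 → 51/122
merge 17/61 + 37/122 → 71/122
merge 51/122 + 71/122 → 1
L = 17/122 + 31/122 + 17/61 + 37/122 + 51/122 + 71/122 + 1 = 363/122 ≈ 2.975 bits/symbol.

2.975 bits/symbol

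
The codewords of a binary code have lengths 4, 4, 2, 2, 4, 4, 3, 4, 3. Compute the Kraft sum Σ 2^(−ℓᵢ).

1.0625

With common denominator 2^4 = 16: Σ 2^(−ℓᵢ) = 1/16 + 1/16 + 4/16 + 4/16 + 1/16 + 1/16 + 2/16 + 1/16 + 2/16 = 17/16 = 1.0625.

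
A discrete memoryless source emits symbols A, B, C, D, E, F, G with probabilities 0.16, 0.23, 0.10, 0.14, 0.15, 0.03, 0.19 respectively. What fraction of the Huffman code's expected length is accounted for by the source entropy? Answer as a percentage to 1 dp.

Entropy H = −Σ p log₂ p ≈ 2.6575 bits.
Huffman merges: 3/100+1/10→13/100; 13/100+7/50→27/100; 3/20+4/25→31/100; 19/100+23/100→21/50; 27/100+31/100→29/50; 21/50+29/50→1. L = 271/100 ≈ 2.7100.
Efficiency = H/L = 2.6575/2.7100 = 98.1%.

98.1%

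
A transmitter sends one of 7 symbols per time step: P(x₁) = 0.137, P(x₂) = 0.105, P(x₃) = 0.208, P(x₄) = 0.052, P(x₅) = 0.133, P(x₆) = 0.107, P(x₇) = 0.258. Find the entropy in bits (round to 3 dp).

2.664 bits

H = −Σ pᵢ log₂ pᵢ.
−0.137·log₂(0.137) = 0.3929
−0.105·log₂(0.105) = 0.3414
−0.208·log₂(0.208) = 0.4712
−0.052·log₂(0.052) = 0.2218
−0.133·log₂(0.133) = 0.3871
−0.107·log₂(0.107) = 0.3450
−0.258·log₂(0.258) = 0.5043
Sum ≈ 2.6637 → 2.664 bits.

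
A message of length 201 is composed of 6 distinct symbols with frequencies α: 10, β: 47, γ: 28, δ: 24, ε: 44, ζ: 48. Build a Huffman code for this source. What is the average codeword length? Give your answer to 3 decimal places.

Probabilities are the counts divided by 201.
Repeatedly combine the two least-probable nodes; the expected code length is the sum of the merged weights.
merge 10/201 + 8/67 → 34/201
merge 28/201 + 34/201 → 62/201
merge 44/201 + 47/201 → 91/201
merge 16/67 + 62/201 → 110/201
merge 91/201 + 110/201 → 1
L = 34/201 + 62/201 + 91/201 + 110/201 + 1 = 166/67 ≈ 2.478 bits/symbol.

2.478 bits/symbol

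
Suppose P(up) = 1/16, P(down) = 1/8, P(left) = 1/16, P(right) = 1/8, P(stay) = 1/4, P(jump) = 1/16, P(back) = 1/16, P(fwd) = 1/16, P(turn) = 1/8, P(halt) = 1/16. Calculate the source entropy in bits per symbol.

3.125 bits

Each probability is a power of 1/2, so log₂(1/p) is an integer.
H = Σ p·log₂(1/p) = 1/16·4 + 1/8·3 + 1/16·4 + 1/8·3 + 1/4·2 + 1/16·4 + 1/16·4 + 1/16·4 + 1/8·3 + 1/16·4 = 3.125 bits.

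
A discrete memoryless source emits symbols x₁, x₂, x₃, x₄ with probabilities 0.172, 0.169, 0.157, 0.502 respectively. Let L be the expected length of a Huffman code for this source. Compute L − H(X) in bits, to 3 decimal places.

0.035 bits

Entropy H = −Σ p log₂ p ≈ 1.7887 bits.
Huffman merges: 157/1000+169/1000→163/500; 43/250+163/500→249/500; 249/500+251/500→1. L = 228/125 ≈ 1.8240.
L − H = 1.8240 − 1.7887 = 0.035 bits.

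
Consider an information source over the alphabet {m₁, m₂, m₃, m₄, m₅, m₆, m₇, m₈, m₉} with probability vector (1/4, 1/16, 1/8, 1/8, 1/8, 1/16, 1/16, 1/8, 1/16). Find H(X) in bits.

3 bits

Each probability is a power of 1/2, so log₂(1/p) is an integer.
H = Σ p·log₂(1/p) = 1/4·2 + 1/16·4 + 1/8·3 + 1/8·3 + 1/8·3 + 1/16·4 + 1/16·4 + 1/8·3 + 1/16·4 = 3 bits.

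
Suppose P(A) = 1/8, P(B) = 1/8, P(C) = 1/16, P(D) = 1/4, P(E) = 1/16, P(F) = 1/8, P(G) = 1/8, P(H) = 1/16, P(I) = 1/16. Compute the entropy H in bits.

3 bits

Each probability is a power of 1/2, so log₂(1/p) is an integer.
H = Σ p·log₂(1/p) = 1/8·3 + 1/8·3 + 1/16·4 + 1/4·2 + 1/16·4 + 1/8·3 + 1/8·3 + 1/16·4 + 1/16·4 = 3 bits.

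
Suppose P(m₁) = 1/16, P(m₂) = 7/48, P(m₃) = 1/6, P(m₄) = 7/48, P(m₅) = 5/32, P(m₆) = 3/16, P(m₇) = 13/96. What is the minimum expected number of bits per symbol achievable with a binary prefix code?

2.8125 bits/symbol

Repeatedly combine the two least-probable nodes; the expected code length is the sum of the merged weights.
merge 1/16 + 13/96 → 19/96
merge 7/48 + 7/48 → 7/24
merge 5/32 + 1/6 → 31/96
merge 3/16 + 19/96 → 37/96
merge 7/24 + 31/96 → 59/96
merge 37/96 + 59/96 → 1
L = 19/96 + 7/24 + 31/96 + 37/96 + 59/96 + 1 = 45/16 = 2.8125 bits/symbol.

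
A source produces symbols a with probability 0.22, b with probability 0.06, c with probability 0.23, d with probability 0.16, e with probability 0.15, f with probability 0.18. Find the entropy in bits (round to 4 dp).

H = −Σ pᵢ log₂ pᵢ.
−0.22·log₂(0.22) = 0.4806
−0.06·log₂(0.06) = 0.2435
−0.23·log₂(0.23) = 0.4877
−0.16·log₂(0.16) = 0.4230
−0.15·log₂(0.15) = 0.4105
−0.18·log₂(0.18) = 0.4453
Sum ≈ 2.4906 → 2.4906 bits.

2.4906 bits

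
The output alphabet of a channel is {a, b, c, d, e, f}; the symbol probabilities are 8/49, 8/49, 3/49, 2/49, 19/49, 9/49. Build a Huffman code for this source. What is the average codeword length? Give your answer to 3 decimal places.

Repeatedly combine the two least-probable nodes; the expected code length is the sum of the merged weights.
merge 2/49 + 3/49 → 5/49
merge 5/49 + 8/49 → 13/49
merge 8/49 + 9/49 → 17/49
merge 13/49 + 17/49 → 30/49
merge 19/49 + 30/49 → 1
L = 5/49 + 13/49 + 17/49 + 30/49 + 1 = 114/49 ≈ 2.327 bits/symbol.

2.327 bits/symbol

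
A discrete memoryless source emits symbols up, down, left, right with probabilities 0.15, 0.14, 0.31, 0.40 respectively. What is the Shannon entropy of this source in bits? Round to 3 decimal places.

1.860 bits

H = −Σ pᵢ log₂ pᵢ.
−0.15·log₂(0.15) = 0.4105
−0.14·log₂(0.14) = 0.3971
−0.31·log₂(0.31) = 0.5238
−0.40·log₂(0.40) = 0.5288
Sum ≈ 1.8602 → 1.860 bits.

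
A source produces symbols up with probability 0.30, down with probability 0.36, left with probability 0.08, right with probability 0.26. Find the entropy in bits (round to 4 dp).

H = −Σ pᵢ log₂ pᵢ.
−0.30·log₂(0.30) = 0.5211
−0.36·log₂(0.36) = 0.5306
−0.08·log₂(0.08) = 0.2915
−0.26·log₂(0.26) = 0.5053
Sum ≈ 1.8485 → 1.8485 bits.

1.8485 bits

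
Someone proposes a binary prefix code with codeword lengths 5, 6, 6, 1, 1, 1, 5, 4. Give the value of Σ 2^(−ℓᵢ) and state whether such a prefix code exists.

With common denominator 2^6 = 64: Σ 2^(−ℓᵢ) = 2/64 + 1/64 + 1/64 + 32/64 + 32/64 + 32/64 + 2/64 + 4/64 = 106/64 = 1.65625.
Kraft's inequality requires Σ ≤ 1; here Σ = 1.65625 > 1, so no such prefix code exists.

1.65625; no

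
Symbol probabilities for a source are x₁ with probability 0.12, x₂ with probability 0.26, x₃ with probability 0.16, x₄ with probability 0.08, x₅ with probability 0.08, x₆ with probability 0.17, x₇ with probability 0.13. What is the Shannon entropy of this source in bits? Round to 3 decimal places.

H = −Σ pᵢ log₂ pᵢ.
−0.12·log₂(0.12) = 0.3671
−0.26·log₂(0.26) = 0.5053
−0.16·log₂(0.16) = 0.4230
−0.08·log₂(0.08) = 0.2915
−0.08·log₂(0.08) = 0.2915
−0.17·log₂(0.17) = 0.4346
−0.13·log₂(0.13) = 0.3826
Sum ≈ 2.6956 → 2.696 bits.

2.696 bits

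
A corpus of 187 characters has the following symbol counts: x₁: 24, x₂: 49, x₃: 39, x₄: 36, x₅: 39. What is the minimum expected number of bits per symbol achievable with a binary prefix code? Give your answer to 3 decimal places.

2.321 bits/symbol

Probabilities are the counts divided by 187.
Repeatedly combine the two least-probable nodes; the expected code length is the sum of the merged weights.
merge 24/187 + 36/187 → 60/187
merge 39/187 + 39/187 → 78/187
merge 49/187 + 60/187 → 109/187
merge 78/187 + 109/187 → 1
L = 60/187 + 78/187 + 109/187 + 1 = 434/187 ≈ 2.321 bits/symbol.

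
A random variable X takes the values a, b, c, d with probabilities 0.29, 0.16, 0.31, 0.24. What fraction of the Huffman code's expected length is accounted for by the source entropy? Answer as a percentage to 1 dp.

97.9%

Entropy H = −Σ p log₂ p ≈ 1.9588 bits.
Huffman merges: 4/25+6/25→2/5; 29/100+31/100→3/5; 2/5+3/5→1. L = 2 ≈ 2.0000.
Efficiency = H/L = 1.9588/2.0000 = 97.9%.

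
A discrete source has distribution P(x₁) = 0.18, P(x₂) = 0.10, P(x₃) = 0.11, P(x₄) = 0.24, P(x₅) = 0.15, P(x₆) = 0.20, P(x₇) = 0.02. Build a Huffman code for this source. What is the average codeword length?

2.68 bits/symbol

Repeatedly combine the two least-probable nodes; the expected code length is the sum of the merged weights.
merge 1/50 + 1/10 → 3/25
merge 11/100 + 3/25 → 23/100
merge 3/20 + 9/50 → 33/100
merge 1/5 + 23/100 → 43/100
merge 6/25 + 33/100 → 57/100
merge 43/100 + 57/100 → 1
L = 3/25 + 23/100 + 33/100 + 43/100 + 57/100 + 1 = 67/25 = 2.68 bits/symbol.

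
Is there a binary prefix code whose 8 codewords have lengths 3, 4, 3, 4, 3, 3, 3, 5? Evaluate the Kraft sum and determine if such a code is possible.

0.78125; yes

With common denominator 2^5 = 32: Σ 2^(−ℓᵢ) = 4/32 + 2/32 + 4/32 + 2/32 + 4/32 + 4/32 + 4/32 + 1/32 = 25/32 = 0.78125.
Kraft's inequality requires Σ ≤ 1; here Σ = 0.78125 ≤ 1, so such a prefix code exists.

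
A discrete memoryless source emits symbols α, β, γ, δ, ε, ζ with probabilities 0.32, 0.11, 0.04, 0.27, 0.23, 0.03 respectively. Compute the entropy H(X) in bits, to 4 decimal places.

2.2115 bits

H = −Σ pᵢ log₂ pᵢ.
−0.32·log₂(0.32) = 0.5260
−0.11·log₂(0.11) = 0.3503
−0.04·log₂(0.04) = 0.1858
−0.27·log₂(0.27) = 0.5100
−0.23·log₂(0.23) = 0.4877
−0.03·log₂(0.03) = 0.1518
Sum ≈ 2.2115 → 2.2115 bits.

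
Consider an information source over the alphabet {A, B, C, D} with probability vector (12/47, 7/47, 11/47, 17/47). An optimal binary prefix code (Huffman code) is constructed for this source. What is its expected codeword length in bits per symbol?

2 bits/symbol

Repeatedly combine the two least-probable nodes; the expected code length is the sum of the merged weights.
merge 7/47 + 11/47 → 18/47
merge 12/47 + 17/47 → 29/47
merge 18/47 + 29/47 → 1
L = 18/47 + 29/47 + 1 = 2 bits/symbol.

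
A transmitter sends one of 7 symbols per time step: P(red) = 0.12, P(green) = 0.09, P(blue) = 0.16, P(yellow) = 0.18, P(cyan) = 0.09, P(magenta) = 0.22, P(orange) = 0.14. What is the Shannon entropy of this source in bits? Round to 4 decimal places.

2.7384 bits

H = −Σ pᵢ log₂ pᵢ.
−0.12·log₂(0.12) = 0.3671
−0.09·log₂(0.09) = 0.3127
−0.16·log₂(0.16) = 0.4230
−0.18·log₂(0.18) = 0.4453
−0.09·log₂(0.09) = 0.3127
−0.22·log₂(0.22) = 0.4806
−0.14·log₂(0.14) = 0.3971
Sum ≈ 2.7384 → 2.7384 bits.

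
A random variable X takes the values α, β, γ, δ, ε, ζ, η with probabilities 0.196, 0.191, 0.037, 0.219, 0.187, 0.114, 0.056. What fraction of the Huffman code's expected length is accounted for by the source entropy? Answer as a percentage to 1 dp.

97.7%

Entropy H = −Σ p log₂ p ≈ 2.6152 bits.
Huffman merges: 37/1000+7/125→93/1000; 93/1000+57/500→207/1000; 187/1000+191/1000→189/500; 49/250+207/1000→403/1000; 219/1000+189/500→597/1000; 403/1000+597/1000→1. L = 1339/500 ≈ 2.6780.
Efficiency = H/L = 2.6152/2.6780 = 97.7%.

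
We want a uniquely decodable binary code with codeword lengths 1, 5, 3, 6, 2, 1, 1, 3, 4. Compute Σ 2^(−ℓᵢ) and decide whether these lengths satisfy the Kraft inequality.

2.109375; no

With common denominator 2^6 = 64: Σ 2^(−ℓᵢ) = 32/64 + 2/64 + 8/64 + 1/64 + 16/64 + 32/64 + 32/64 + 8/64 + 4/64 = 135/64 = 2.109375.
Kraft's inequality requires Σ ≤ 1; here Σ = 2.109375 > 1, so no such prefix code exists.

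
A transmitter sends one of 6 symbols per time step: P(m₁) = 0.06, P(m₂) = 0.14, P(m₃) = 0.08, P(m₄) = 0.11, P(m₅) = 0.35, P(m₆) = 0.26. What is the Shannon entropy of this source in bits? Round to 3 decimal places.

2.318 bits

H = −Σ pᵢ log₂ pᵢ.
−0.06·log₂(0.06) = 0.2435
−0.14·log₂(0.14) = 0.3971
−0.08·log₂(0.08) = 0.2915
−0.11·log₂(0.11) = 0.3503
−0.35·log₂(0.35) = 0.5301
−0.26·log₂(0.26) = 0.5053
Sum ≈ 2.3178 → 2.318 bits.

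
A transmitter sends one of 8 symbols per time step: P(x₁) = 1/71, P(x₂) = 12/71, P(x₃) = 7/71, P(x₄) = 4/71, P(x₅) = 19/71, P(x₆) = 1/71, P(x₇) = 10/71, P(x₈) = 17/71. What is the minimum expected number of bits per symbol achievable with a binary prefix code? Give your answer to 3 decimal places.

Repeatedly combine the two least-probable nodes; the expected code length is the sum of the merged weights.
merge 1/71 + 1/71 → 2/71
merge 2/71 + 4/71 → 6/71
merge 6/71 + 7/71 → 13/71
merge 10/71 + 12/71 → 22/71
merge 13/71 + 17/71 → 30/71
merge 19/71 + 22/71 → 41/71
merge 30/71 + 41/71 → 1
L = 2/71 + 6/71 + 13/71 + 22/71 + 30/71 + 41/71 + 1 = 185/71 ≈ 2.606 bits/symbol.

2.606 bits/symbol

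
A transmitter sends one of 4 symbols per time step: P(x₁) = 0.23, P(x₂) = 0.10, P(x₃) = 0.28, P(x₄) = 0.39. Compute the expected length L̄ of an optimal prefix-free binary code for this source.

Repeatedly combine the two least-probable nodes; the expected code length is the sum of the merged weights.
merge 1/10 + 23/100 → 33/100
merge 7/25 + 33/100 → 61/100
merge 39/100 + 61/100 → 1
L = 33/100 + 61/100 + 1 = 97/50 = 1.94 bits/symbol.

1.94 bits/symbol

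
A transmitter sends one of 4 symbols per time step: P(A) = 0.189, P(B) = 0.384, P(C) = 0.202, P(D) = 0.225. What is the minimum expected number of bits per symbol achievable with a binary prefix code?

Repeatedly combine the two least-probable nodes; the expected code length is the sum of the merged weights.
merge 189/1000 + 101/500 → 391/1000
merge 9/40 + 48/125 → 609/1000
merge 391/1000 + 609/1000 → 1
L = 391/1000 + 609/1000 + 1 = 2 bits/symbol.

2 bits/symbol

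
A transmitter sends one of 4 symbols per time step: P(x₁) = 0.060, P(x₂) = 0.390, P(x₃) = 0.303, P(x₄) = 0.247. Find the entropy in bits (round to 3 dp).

1.794 bits

H = −Σ pᵢ log₂ pᵢ.
−0.060·log₂(0.060) = 0.2435
−0.390·log₂(0.390) = 0.5298
−0.303·log₂(0.303) = 0.5220
−0.247·log₂(0.247) = 0.4983
Sum ≈ 1.7936 → 1.794 bits.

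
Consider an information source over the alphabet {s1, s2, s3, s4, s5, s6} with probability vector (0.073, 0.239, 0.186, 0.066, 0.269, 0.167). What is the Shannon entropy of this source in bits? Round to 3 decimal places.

H = −Σ pᵢ log₂ pᵢ.
−0.073·log₂(0.073) = 0.2756
−0.239·log₂(0.239) = 0.4935
−0.186·log₂(0.186) = 0.4514
−0.066·log₂(0.066) = 0.2588
−0.269·log₂(0.269) = 0.5096
−0.167·log₂(0.167) = 0.4312
Sum ≈ 2.4201 → 2.420 bits.

2.420 bits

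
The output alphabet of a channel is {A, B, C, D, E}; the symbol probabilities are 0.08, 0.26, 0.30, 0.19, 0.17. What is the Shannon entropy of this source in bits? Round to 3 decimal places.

H = −Σ pᵢ log₂ pᵢ.
−0.08·log₂(0.08) = 0.2915
−0.26·log₂(0.26) = 0.5053
−0.30·log₂(0.30) = 0.5211
−0.19·log₂(0.19) = 0.4552
−0.17·log₂(0.17) = 0.4346
Sum ≈ 2.2077 → 2.208 bits.

2.208 bits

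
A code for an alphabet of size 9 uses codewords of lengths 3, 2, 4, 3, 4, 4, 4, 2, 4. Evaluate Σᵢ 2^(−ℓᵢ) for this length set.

With common denominator 2^4 = 16: Σ 2^(−ℓᵢ) = 2/16 + 4/16 + 1/16 + 2/16 + 1/16 + 1/16 + 1/16 + 4/16 + 1/16 = 17/16 = 1.0625.

1.0625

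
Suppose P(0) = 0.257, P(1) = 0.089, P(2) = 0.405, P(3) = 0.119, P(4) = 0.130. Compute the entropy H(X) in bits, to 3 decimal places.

H = −Σ pᵢ log₂ pᵢ.
−0.257·log₂(0.257) = 0.5038
−0.089·log₂(0.089) = 0.3106
−0.405·log₂(0.405) = 0.5281
−0.119·log₂(0.119) = 0.3654
−0.130·log₂(0.130) = 0.3826
Sum ≈ 2.0906 → 2.091 bits.

2.091 bits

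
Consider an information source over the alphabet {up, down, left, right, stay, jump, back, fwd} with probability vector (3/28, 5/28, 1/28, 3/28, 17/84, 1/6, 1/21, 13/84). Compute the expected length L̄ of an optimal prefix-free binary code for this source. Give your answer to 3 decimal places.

Repeatedly combine the two least-probable nodes; the expected code length is the sum of the merged weights.
merge 1/28 + 1/21 → 1/12
merge 1/12 + 3/28 → 4/21
merge 3/28 + 13/84 → 11/42
merge 1/6 + 5/28 → 29/84
merge 4/21 + 17/84 → 11/28
merge 11/42 + 29/84 → 17/28
merge 11/28 + 17/28 → 1
L = 1/12 + 4/21 + 11/42 + 29/84 + 11/28 + 17/28 + 1 = 121/42 ≈ 2.881 bits/symbol.

2.881 bits/symbol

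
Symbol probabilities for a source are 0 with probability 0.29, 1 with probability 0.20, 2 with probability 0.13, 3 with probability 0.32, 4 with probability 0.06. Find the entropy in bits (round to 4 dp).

2.1345 bits

H = −Σ pᵢ log₂ pᵢ.
−0.29·log₂(0.29) = 0.5179
−0.20·log₂(0.20) = 0.4644
−0.13·log₂(0.13) = 0.3826
−0.32·log₂(0.32) = 0.5260
−0.06·log₂(0.06) = 0.2435
Sum ≈ 2.1345 → 2.1345 bits.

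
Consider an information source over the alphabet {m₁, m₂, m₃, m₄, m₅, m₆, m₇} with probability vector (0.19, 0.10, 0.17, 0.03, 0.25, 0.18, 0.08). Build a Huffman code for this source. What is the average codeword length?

2.67 bits/symbol

Repeatedly combine the two least-probable nodes; the expected code length is the sum of the merged weights.
merge 3/100 + 2/25 → 11/100
merge 1/10 + 11/100 → 21/100
merge 17/100 + 9/50 → 7/20
merge 19/100 + 21/100 → 2/5
merge 1/4 + 7/20 → 3/5
merge 2/5 + 3/5 → 1
L = 11/100 + 21/100 + 7/20 + 2/5 + 3/5 + 1 = 267/100 = 2.67 bits/symbol.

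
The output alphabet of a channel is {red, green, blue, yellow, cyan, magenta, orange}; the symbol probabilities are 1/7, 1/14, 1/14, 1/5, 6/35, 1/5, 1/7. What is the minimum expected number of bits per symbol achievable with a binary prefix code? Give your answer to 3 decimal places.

Repeatedly combine the two least-probable nodes; the expected code length is the sum of the merged weights.
merge 1/14 + 1/14 → 1/7
merge 1/7 + 1/7 → 2/7
merge 1/7 + 6/35 → 11/35
merge 1/5 + 1/5 → 2/5
merge 2/7 + 11/35 → 3/5
merge 2/5 + 3/5 → 1
L = 1/7 + 2/7 + 11/35 + 2/5 + 3/5 + 1 = 96/35 ≈ 2.743 bits/symbol.

2.743 bits/symbol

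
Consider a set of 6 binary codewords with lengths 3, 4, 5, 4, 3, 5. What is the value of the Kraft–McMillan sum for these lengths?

0.4375

With common denominator 2^5 = 32: Σ 2^(−ℓᵢ) = 4/32 + 2/32 + 1/32 + 2/32 + 4/32 + 1/32 = 14/32 = 0.4375.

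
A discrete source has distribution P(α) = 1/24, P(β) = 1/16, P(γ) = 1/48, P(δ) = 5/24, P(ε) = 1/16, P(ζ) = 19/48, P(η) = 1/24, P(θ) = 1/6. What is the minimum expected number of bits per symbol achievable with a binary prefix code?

2.5 bits/symbol

Repeatedly combine the two least-probable nodes; the expected code length is the sum of the merged weights.
merge 1/48 + 1/24 → 1/16
merge 1/24 + 1/16 → 5/48
merge 1/16 + 1/16 → 1/8
merge 5/48 + 1/8 → 11/48
merge 1/6 + 5/24 → 3/8
merge 11/48 + 3/8 → 29/48
merge 19/48 + 29/48 → 1
L = 1/16 + 5/48 + 1/8 + 11/48 + 3/8 + 29/48 + 1 = 5/2 = 2.5 bits/symbol.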